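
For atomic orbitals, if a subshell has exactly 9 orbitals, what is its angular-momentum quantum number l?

2l+1 = 9 gives l = 4.

l = 4 (g)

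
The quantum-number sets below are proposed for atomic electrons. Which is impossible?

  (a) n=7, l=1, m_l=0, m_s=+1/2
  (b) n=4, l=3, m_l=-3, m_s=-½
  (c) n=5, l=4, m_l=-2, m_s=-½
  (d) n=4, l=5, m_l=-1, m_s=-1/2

(d)

(d) has l = 5 ≥ n = 4, violating 0 ≤ l ≤ n−1.
The remaining sets (a), (b), (c) satisfy all four rules.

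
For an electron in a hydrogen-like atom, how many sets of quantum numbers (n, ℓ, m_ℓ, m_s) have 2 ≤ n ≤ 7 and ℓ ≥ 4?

Treat each shell separately and count matching orbitals:
n=5 → 9; n=6 → 20; n=7 → 33.
Orbitals: 9 + 20 + 33 = 62. Including both spin states (m_s = ±1/2) gives 2 × 62 = 124 states.

124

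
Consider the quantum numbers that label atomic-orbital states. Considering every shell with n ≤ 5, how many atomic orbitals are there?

55

Total orbitals = 1² + 2² + 3² + 4² + 5² = 55.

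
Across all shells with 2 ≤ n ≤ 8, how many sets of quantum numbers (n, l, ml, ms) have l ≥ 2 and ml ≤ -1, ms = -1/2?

77

Treat each shell separately and count matching orbitals:
n=3 → 2; n=4 → 5; n=5 → 9; n=6 → 14; n=7 → 20; n=8 → 27.
Orbitals: 2 + 5 + 9 + 14 + 20 + 27 = 77. With ms fixed to -1/2 there is one state per orbital, so 77 states.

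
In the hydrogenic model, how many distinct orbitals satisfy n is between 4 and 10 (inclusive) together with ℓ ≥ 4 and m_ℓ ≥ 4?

Count contributing orbitals for each principal shell:
n=5 → 1; n=6 → 3; n=7 → 6; n=8 → 10; n=9 → 15; n=10 → 21.
Total orbitals: 1 + 3 + 6 + 10 + 15 + 21 = 56.

56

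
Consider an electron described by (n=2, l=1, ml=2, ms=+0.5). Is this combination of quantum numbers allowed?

Not allowed

The magnetic quantum number must satisfy −l ≤ ml ≤ l. With l = 1, ml can only be -1, 0, 1, so ml = 2 is forbidden.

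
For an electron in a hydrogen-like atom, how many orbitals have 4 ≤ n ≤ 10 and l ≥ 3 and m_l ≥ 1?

140

Work shell by shell — for each n, count the (l, m_l) pairs that satisfy l ≥ 3 and m_l ≥ 1:
n=4 → 3; n=5 → 7; n=6 → 12; n=7 → 18; n=8 → 25; n=9 → 33; n=10 → 42.
Total orbitals: 3 + 7 + 12 + 18 + 25 + 33 + 42 = 140.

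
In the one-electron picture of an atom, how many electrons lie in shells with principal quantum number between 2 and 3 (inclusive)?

Shell n has n² orbitals: 2²=4 + 3²=9 = 13 orbitals.
Two spin states per orbital: 2 × 13 = 26 electrons.

26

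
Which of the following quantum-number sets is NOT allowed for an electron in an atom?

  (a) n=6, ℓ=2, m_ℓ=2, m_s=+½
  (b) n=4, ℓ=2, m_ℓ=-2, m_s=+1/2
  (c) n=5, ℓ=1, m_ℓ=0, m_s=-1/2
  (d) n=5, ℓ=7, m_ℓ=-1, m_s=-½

(d)

(d) has ℓ = 7 ≥ n = 5, violating 0 ≤ ℓ ≤ n−1.
The remaining sets (a), (b), (c) satisfy all four rules.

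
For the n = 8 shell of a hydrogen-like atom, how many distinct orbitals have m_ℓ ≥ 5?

6

Orbitals with m_ℓ ≥ 5, by ℓ: ℓ=5 → 1; ℓ=6 → 2; ℓ=7 → 3.
Total orbitals: 1 + 2 + 3 = 6.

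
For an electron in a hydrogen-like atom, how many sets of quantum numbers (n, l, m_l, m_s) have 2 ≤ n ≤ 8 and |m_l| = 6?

12

Treat each shell separately and count matching orbitals:
n=7 → 2; n=8 → 4.
Orbitals: 2 + 4 = 6. Including both spin states (m_s = ±1/2) gives 2 × 6 = 12 states.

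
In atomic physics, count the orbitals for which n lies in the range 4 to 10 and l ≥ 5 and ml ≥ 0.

Work shell by shell — for each n, count the (l, ml) pairs that satisfy l ≥ 5 and ml ≥ 0:
n=6 → 6; n=7 → 13; n=8 → 21; n=9 → 30; n=10 → 40.
Total orbitals: 6 + 13 + 21 + 30 + 40 = 110.

110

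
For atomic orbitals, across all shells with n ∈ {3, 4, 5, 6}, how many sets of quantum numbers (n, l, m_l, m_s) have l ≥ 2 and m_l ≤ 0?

80

Count contributing orbitals for each principal shell:
n=3 → 3; n=4 → 7; n=5 → 12; n=6 → 18.
Orbitals: 3 + 7 + 12 + 18 = 40. Including both spin states (m_s = ±1/2) gives 2 × 40 = 80 states.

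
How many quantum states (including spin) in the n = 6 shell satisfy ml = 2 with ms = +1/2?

For n = 6, l ranges over 0 … 5.
The (l, ml) pairs meeting ml = 2 give: l=2 → 1; l=3 → 1; l=4 → 1; l=5 → 1.
Orbitals: 1 + 1 + 1 + 1 = 4. With ms fixed to a single value there is one state per orbital, giving 4 states.

4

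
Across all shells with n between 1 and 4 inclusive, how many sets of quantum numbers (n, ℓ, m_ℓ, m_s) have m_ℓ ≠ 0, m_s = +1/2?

Go shell by shell, enumerating (ℓ, m_ℓ) with m_ℓ ≠ 0:
n=2 → 2; n=3 → 6; n=4 → 12.
Orbitals: 2 + 6 + 12 = 20. With m_s fixed to +1/2 there is one state per orbital, so 20 states.

20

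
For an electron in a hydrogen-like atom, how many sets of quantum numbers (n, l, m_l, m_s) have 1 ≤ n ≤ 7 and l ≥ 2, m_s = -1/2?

115

Per-shell orbital counts meeting the constraint:
n=3 → 5; n=4 → 12; n=5 → 21; n=6 → 32; n=7 → 45.
Orbitals: 5 + 12 + 21 + 32 + 45 = 115. With m_s fixed to -1/2 there is one state per orbital, so 115 states.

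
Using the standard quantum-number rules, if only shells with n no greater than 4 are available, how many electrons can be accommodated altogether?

60

Total orbitals = 1² + 2² + 3² + 4² = 30. Doubling for spin gives 60 electrons.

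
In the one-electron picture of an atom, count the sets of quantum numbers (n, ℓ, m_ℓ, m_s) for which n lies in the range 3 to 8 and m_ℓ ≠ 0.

332

Treat each shell separately and count matching orbitals:
n=3 → 6; n=4 → 12; n=5 → 20; n=6 → 30; n=7 → 42; n=8 → 56.
Orbitals: 6 + 12 + 20 + 30 + 42 + 56 = 166. Including both spin states (m_s = ±1/2) gives 2 × 166 = 332 states.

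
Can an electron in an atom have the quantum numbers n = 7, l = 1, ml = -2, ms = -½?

The magnetic quantum number must satisfy −l ≤ ml ≤ l. With l = 1, ml can only be -1, 0, 1, so ml = -2 is forbidden.

No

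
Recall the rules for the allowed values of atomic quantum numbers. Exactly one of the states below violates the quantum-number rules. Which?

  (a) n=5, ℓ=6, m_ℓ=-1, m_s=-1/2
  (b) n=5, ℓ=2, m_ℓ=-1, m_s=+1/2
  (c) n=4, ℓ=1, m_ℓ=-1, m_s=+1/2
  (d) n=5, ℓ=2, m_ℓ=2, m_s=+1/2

(a) has ℓ = 6 ≥ n = 5, violating 0 ≤ ℓ ≤ n−1.
The remaining sets (b), (c), (d) satisfy all four rules.

(a)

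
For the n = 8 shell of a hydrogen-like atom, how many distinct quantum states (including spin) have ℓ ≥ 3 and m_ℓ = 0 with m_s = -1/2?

5

For n = 8, ℓ ranges over 0 … 7.
Contributions: ℓ=3 → 1; ℓ=4 → 1; ℓ=5 → 1; ℓ=6 → 1; ℓ=7 → 1.
Orbitals: 1 + 1 + 1 + 1 + 1 = 5. With m_s fixed to a single value there is one state per orbital, giving 5 states.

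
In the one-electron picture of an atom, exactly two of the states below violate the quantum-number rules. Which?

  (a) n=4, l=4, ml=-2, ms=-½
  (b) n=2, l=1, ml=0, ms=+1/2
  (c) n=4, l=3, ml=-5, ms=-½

(a) has l = 4 ≥ n = 4, violating 0 ≤ l ≤ n−1.
(c) has |ml| = 5 > l = 3, violating −l ≤ ml ≤ l.
The remaining set (b) satisfies all four rules.

(a) and (c)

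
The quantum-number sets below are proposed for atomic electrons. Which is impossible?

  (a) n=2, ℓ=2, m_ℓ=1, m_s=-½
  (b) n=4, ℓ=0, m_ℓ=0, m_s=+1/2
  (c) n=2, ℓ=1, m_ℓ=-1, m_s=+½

(a)

(a) has ℓ = 2 ≥ n = 2, violating 0 ≤ ℓ ≤ n−1.
The remaining sets (b), (c) satisfy all four rules.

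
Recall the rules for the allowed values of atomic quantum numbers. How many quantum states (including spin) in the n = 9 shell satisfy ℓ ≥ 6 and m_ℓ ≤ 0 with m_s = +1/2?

For n = 9, ℓ ranges over 0 … 8.
The (ℓ, m_ℓ) pairs meeting ℓ ≥ 6 and m_ℓ ≤ 0 give: ℓ=6 → 7; ℓ=7 → 8; ℓ=8 → 9.
Orbitals: 7 + 8 + 9 = 24. With m_s fixed to a single value there is one state per orbital, giving 24 states.

24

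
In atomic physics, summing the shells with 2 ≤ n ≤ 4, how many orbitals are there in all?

29

Shell n has n² orbitals: 2²=4 + 3²=9 + 4²=16 = 29 orbitals.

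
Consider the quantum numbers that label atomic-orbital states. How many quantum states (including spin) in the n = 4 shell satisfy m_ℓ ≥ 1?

12

With n = 4 the allowed ℓ are 0, 1, …, 3.
Per ℓ-value: ℓ=1 → 1; ℓ=2 → 2; ℓ=3 → 3.
Orbitals: 1 + 2 + 3 = 6. Each orbital carries two spin states, so 6 × 2 = 12 states.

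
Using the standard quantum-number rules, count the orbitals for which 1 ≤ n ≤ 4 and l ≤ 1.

Work shell by shell — for each n, count the (l, ml) pairs that satisfy l ≤ 1:
n=1 → 1; n=2 → 4; n=3 → 4; n=4 → 4.
Total orbitals: 1 + 4 + 4 + 4 = 13.

13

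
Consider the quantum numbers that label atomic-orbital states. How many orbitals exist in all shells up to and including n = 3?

Total orbitals = 1² + 2² + 3² = 14.

14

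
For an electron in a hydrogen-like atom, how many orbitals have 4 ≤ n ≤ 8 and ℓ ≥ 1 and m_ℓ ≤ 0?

105

Go shell by shell, enumerating (ℓ, m_ℓ) with ℓ ≥ 1 and m_ℓ ≤ 0:
n=4 → 9; n=5 → 14; n=6 → 20; n=7 → 27; n=8 → 35.
Total orbitals: 9 + 14 + 20 + 27 + 35 = 105.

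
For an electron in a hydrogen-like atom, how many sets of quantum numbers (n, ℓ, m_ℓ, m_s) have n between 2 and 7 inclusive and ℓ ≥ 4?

124

Go shell by shell, enumerating (ℓ, m_ℓ) with ℓ ≥ 4:
n=5 → 9; n=6 → 20; n=7 → 33.
Orbitals: 9 + 20 + 33 = 62. Including both spin states (m_s = ±1/2) gives 2 × 62 = 124 states.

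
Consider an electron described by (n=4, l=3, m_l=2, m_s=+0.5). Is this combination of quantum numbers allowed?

Allowed

n = 4 is a positive integer. l = 3 satisfies 0 ≤ l ≤ n−1 = 3. m_l = 2 lies in the range −l … +l (here −3 … 3). m_s = +1/2 is one of ±1/2.
All four constraints are satisfied.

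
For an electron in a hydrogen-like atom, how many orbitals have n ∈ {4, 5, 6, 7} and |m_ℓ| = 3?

20

Treat each shell separately and count matching orbitals:
n=4 → 2; n=5 → 4; n=6 → 6; n=7 → 8.
Total orbitals: 2 + 4 + 6 + 8 = 20.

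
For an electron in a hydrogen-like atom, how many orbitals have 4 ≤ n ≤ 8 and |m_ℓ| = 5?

12

Per-shell orbital counts meeting the constraint:
n=6 → 2; n=7 → 4; n=8 → 6.
Total orbitals: 2 + 4 + 6 = 12.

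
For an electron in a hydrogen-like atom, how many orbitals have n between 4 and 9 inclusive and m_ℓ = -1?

33

Count contributing orbitals for each principal shell:
n=4 → 3; n=5 → 4; n=6 → 5; n=7 → 6; n=8 → 7; n=9 → 8.
Total orbitals: 3 + 4 + 5 + 6 + 7 + 8 = 33.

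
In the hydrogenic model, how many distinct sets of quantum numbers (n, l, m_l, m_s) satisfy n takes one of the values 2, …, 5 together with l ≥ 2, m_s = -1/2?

38

Count contributing orbitals for each principal shell:
n=3 → 5; n=4 → 12; n=5 → 21.
Orbitals: 5 + 12 + 21 = 38. With m_s fixed to -1/2 there is one state per orbital, so 38 states.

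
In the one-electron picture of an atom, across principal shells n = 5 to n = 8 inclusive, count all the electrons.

348

Shell n has n² orbitals: 5²=25 + 6²=36 + 7²=49 + 8²=64 = 174 orbitals.
Two spin states per orbital: 2 × 174 = 348 electrons.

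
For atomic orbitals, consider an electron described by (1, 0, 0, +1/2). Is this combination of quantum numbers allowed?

n = 1 is a positive integer. l = 0 satisfies 0 ≤ l ≤ n−1 = 0. ml = 0 lies in the range −l … +l (here 0). ms = +1/2 is one of ±1/2.
All four constraints are satisfied.

Valid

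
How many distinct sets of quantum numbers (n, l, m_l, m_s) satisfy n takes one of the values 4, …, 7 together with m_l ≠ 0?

208

For each n in the range, tally the orbitals obeying m_l ≠ 0:
n=4 → 12; n=5 → 20; n=6 → 30; n=7 → 42.
Orbitals: 12 + 20 + 30 + 42 = 104. Including both spin states (m_s = ±1/2) gives 2 × 104 = 208 states.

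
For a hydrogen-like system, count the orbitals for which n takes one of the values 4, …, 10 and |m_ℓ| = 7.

Per-shell orbital counts meeting the constraint:
n=8 → 2; n=9 → 4; n=10 → 6.
Total orbitals: 2 + 4 + 6 = 12.

12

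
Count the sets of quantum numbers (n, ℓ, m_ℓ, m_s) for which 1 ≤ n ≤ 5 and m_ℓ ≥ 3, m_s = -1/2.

4

Count contributing orbitals for each principal shell:
n=4 → 1; n=5 → 3.
Orbitals: 1 + 3 = 4. With m_s fixed to -1/2 there is one state per orbital, so 4 states.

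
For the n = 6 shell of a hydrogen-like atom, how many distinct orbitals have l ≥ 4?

Go through l = 0, …, 5 (the values permitted for n = 6).
Orbitals with l ≥ 4, by l: l=4 → 9; l=5 → 11.
Total orbitals: 9 + 11 = 20.

20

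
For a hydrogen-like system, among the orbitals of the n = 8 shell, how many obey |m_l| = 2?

12

The (l, m_l) pairs meeting |m_l| = 2 give: l=2 → 2; l=3 → 2; l=4 → 2; l=5 → 2; l=6 → 2; l=7 → 2.
Total orbitals: 2 + 2 + 2 + 2 + 2 + 2 = 12.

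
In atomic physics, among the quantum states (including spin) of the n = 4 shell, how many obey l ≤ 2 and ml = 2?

2

Per l-value: l=2 → 1.
Orbitals: 1. Each orbital carries two spin states, so 1 × 2 = 2 states.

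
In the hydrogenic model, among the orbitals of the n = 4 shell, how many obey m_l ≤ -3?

With n = 4 the allowed l are 0, 1, …, 3.
Per l-value: l=3 → 1.
Total orbitals: 1.

1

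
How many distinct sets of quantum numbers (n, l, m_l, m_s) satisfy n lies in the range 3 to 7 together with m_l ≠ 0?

For each n in the range, tally the orbitals obeying m_l ≠ 0:
n=3 → 6; n=4 → 12; n=5 → 20; n=6 → 30; n=7 → 42.
Orbitals: 6 + 12 + 20 + 30 + 42 = 110. Including both spin states (m_s = ±1/2) gives 2 × 110 = 220 states.

220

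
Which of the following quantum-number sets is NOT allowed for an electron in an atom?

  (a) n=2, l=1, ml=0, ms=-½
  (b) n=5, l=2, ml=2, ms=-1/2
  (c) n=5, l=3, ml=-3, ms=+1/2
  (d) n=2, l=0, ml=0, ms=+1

(d)

(d) has ms = +1, but an electron's spin must be ±1/2.
The remaining sets (a), (b), (c) satisfy all four rules.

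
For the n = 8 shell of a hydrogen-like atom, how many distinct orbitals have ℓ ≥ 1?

Go through ℓ = 0, …, 7 (the values permitted for n = 8).
Orbitals with ℓ ≥ 1, by ℓ: ℓ=1 → 3; ℓ=2 → 5; ℓ=3 → 7; ℓ=4 → 9; ℓ=5 → 11; ℓ=6 → 13; ℓ=7 → 15.
Total orbitals: 3 + 5 + 7 + 9 + 11 + 13 + 15 = 63.

63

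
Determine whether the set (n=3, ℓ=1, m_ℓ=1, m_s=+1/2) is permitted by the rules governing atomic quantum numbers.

Yes

n = 3 is a positive integer. ℓ = 1 satisfies 0 ≤ ℓ ≤ n−1 = 2. m_ℓ = 1 lies in the range −ℓ … +ℓ (here −1 … 1). m_s = +1/2 is one of ±1/2.
All four constraints are satisfied.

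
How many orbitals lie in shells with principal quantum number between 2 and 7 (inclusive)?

139

Shell n has n² orbitals: 2²=4 + 3²=9 + 4²=16 + 5²=25 + 6²=36 + 7²=49 = 139 orbitals.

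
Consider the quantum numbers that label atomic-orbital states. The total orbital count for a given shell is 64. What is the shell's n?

n² = 64 ⇒ n = 8.

n = 8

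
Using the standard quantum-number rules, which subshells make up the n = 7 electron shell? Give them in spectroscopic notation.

7s, 7p, 7d, 7f, 7g, 7h, 7i

For n = 7, l runs from 0 to 6. In spectroscopic notation l = 0,1,2,… ↔ s,p,d,f,g,h,i, so the subshells are 7s, 7p, 7d, 7f, 7g, 7h, 7i.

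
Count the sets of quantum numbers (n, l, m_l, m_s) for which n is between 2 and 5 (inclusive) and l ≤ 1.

32

Per-shell orbital counts meeting the constraint:
n=2 → 4; n=3 → 4; n=4 → 4; n=5 → 4.
Orbitals: 4 + 4 + 4 + 4 = 16. Including both spin states (m_s = ±1/2) gives 2 × 16 = 32 states.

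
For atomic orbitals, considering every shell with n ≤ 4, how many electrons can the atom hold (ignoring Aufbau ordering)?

Total orbitals = 1² + 2² + 3² + 4² = 30. Doubling for spin gives 60 electrons.

60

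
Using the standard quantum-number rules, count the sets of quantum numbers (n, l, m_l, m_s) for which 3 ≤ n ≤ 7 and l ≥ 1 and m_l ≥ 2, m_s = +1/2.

35

Work shell by shell — for each n, count the (l, m_l) pairs that satisfy l ≥ 1 and m_l ≥ 2:
n=3 → 1; n=4 → 3; n=5 → 6; n=6 → 10; n=7 → 15.
Orbitals: 1 + 3 + 6 + 10 + 15 = 35. With m_s fixed to +1/2 there is one state per orbital, so 35 states.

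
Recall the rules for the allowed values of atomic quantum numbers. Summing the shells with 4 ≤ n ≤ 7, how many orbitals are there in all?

Shell n has n² orbitals: 4²=16 + 5²=25 + 6²=36 + 7²=49 = 126 orbitals.

126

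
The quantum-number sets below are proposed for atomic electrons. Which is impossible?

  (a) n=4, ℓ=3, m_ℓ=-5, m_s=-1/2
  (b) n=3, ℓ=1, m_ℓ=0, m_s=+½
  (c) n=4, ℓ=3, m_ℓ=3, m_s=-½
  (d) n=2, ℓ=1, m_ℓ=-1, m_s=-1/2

(a) has |m_ℓ| = 5 > ℓ = 3, violating −ℓ ≤ m_ℓ ≤ ℓ.
The remaining sets (b), (c), (d) satisfy all four rules.

(a)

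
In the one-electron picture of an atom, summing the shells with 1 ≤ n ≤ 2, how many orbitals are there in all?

Shell n has n² orbitals: 1²=1 + 2²=4 = 5 orbitals.

5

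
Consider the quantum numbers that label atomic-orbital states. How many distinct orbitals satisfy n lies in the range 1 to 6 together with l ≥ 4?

Per-shell orbital counts meeting the constraint:
n=5 → 9; n=6 → 20.
Total orbitals: 9 + 20 = 29.

29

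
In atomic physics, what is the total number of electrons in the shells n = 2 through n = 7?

278

Shell n has n² orbitals: 2²=4 + 3²=9 + 4²=16 + 5²=25 + 6²=36 + 7²=49 = 139 orbitals.
Two spin states per orbital: 2 × 139 = 278 electrons.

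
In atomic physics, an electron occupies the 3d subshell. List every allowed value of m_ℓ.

-2, -1, 0, 1, 2

The 3d subshell has ℓ = 2, and m_ℓ takes every integer from −ℓ to +ℓ. With ℓ = 2 that gives the 5 values -2, -1, 0, 1, 2.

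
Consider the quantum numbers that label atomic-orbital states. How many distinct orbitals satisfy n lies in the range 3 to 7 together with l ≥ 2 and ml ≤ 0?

65

For each n in the range, tally the orbitals obeying l ≥ 2 and ml ≤ 0:
n=3 → 3; n=4 → 7; n=5 → 12; n=6 → 18; n=7 → 25.
Total orbitals: 3 + 7 + 12 + 18 + 25 = 65.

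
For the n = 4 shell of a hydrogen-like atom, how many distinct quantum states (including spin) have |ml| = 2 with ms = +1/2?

4

Go through l = 0, …, 3 (the values permitted for n = 4).
Per l-value: l=2 → 2; l=3 → 2.
Orbitals: 2 + 2 = 4. With ms fixed to a single value there is one state per orbital, giving 4 states.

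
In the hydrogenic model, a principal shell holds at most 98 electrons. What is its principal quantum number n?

n = 7

2n² = 98 ⇒ n² = 49 ⇒ n = 7.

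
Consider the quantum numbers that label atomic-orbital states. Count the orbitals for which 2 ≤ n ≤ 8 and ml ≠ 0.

Count contributing orbitals for each principal shell:
n=2 → 2; n=3 → 6; n=4 → 12; n=5 → 20; n=6 → 30; n=7 → 42; n=8 → 56.
Total orbitals: 2 + 6 + 12 + 20 + 30 + 42 + 56 = 168.

168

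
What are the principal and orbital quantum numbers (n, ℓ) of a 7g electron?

n = 7, ℓ = 4

The leading integer gives n = 7; the letter 'g' means ℓ = 4.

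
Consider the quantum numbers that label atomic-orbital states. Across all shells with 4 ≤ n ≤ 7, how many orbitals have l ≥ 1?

For each n in the range, tally the orbitals obeying l ≥ 1:
n=4 → 15; n=5 → 24; n=6 → 35; n=7 → 48.
Total orbitals: 15 + 24 + 35 + 48 = 122.

122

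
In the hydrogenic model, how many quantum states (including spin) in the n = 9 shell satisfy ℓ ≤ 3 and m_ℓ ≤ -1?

For n = 9, ℓ ranges over 0 … 8.
Contributions: ℓ=1 → 1; ℓ=2 → 2; ℓ=3 → 3.
Orbitals: 1 + 2 + 3 = 6. Each orbital carries two spin states, so 6 × 2 = 12 states.

12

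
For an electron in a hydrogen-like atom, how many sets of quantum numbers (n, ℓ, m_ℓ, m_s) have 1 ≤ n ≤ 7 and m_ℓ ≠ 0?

224

Go shell by shell, enumerating (ℓ, m_ℓ) with m_ℓ ≠ 0:
n=2 → 2; n=3 → 6; n=4 → 12; n=5 → 20; n=6 → 30; n=7 → 42.
Orbitals: 2 + 6 + 12 + 20 + 30 + 42 = 112. Including both spin states (m_s = ±1/2) gives 2 × 112 = 224 states.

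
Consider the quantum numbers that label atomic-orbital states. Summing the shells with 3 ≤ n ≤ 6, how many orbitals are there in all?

86

Shell n has n² orbitals: 3²=9 + 4²=16 + 5²=25 + 6²=36 = 86 orbitals.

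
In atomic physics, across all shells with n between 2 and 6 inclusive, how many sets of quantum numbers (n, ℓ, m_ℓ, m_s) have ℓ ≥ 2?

Treat each shell separately and count matching orbitals:
n=3 → 5; n=4 → 12; n=5 → 21; n=6 → 32.
Orbitals: 5 + 12 + 21 + 32 = 70. Including both spin states (m_s = ±1/2) gives 2 × 70 = 140 states.

140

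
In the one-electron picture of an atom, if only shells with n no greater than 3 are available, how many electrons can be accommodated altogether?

28

Total orbitals = 1² + 2² + 3² = 14. Doubling for spin gives 28 electrons.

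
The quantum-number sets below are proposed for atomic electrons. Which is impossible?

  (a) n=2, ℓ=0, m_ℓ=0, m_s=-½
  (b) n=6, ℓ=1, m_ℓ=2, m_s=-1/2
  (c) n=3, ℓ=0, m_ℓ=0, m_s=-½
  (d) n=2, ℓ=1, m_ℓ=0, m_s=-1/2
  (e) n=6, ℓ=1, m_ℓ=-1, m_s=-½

(b)

(b) has |m_ℓ| = 2 > ℓ = 1, violating −ℓ ≤ m_ℓ ≤ ℓ.
The remaining sets (a), (c), (d), (e) satisfy all four rules.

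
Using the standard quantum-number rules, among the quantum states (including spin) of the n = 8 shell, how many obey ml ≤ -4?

20

With n = 8 the allowed l are 0, 1, …, 7.
Contributions: l=4 → 1; l=5 → 2; l=6 → 3; l=7 → 4.
Orbitals: 1 + 2 + 3 + 4 = 10. Each orbital carries two spin states, so 10 × 2 = 20 states.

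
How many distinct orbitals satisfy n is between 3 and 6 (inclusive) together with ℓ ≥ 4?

29

Count contributing orbitals for each principal shell:
n=5 → 9; n=6 → 20.
Total orbitals: 9 + 20 = 29.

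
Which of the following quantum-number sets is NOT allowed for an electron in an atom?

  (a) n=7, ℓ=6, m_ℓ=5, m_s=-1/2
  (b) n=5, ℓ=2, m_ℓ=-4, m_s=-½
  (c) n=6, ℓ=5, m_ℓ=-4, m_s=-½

(b)

(b) has |m_ℓ| = 4 > ℓ = 2, violating −ℓ ≤ m_ℓ ≤ ℓ.
The remaining sets (a), (c) satisfy all four rules.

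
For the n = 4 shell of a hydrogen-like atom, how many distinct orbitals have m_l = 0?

For n = 4, l ranges over 0 … 3.
Contributions: l=0 → 1; l=1 → 1; l=2 → 1; l=3 → 1.
Total orbitals: 1 + 1 + 1 + 1 = 4.

4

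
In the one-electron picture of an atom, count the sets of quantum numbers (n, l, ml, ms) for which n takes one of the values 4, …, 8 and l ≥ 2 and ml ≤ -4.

40

Work shell by shell — for each n, count the (l, ml) pairs that satisfy l ≥ 2 and ml ≤ -4:
n=5 → 1; n=6 → 3; n=7 → 6; n=8 → 10.
Orbitals: 1 + 3 + 6 + 10 = 20. Including both spin states (ms = ±1/2) gives 2 × 20 = 40 states.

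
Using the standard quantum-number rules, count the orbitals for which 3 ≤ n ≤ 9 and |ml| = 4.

For each n in the range, tally the orbitals obeying |ml| = 4:
n=5 → 2; n=6 → 4; n=7 → 6; n=8 → 8; n=9 → 10.
Total orbitals: 2 + 4 + 6 + 8 + 10 = 30.

30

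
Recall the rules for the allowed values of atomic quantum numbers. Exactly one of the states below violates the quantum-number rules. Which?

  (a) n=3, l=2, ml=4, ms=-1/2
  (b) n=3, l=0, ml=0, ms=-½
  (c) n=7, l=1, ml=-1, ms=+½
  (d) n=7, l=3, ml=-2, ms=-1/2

(a) has |ml| = 4 > l = 2, violating −l ≤ ml ≤ l.
The remaining sets (b), (c), (d) satisfy all four rules.

(a)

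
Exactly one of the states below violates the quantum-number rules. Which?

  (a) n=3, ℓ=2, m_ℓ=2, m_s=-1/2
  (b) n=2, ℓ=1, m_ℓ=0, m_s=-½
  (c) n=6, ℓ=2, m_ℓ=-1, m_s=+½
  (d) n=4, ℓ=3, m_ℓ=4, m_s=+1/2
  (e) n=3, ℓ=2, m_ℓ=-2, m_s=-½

(d)

(d) has |m_ℓ| = 4 > ℓ = 3, violating −ℓ ≤ m_ℓ ≤ ℓ.
The remaining sets (a), (b), (c), (e) satisfy all four rules.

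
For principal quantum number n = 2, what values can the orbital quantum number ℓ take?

0, 1

ℓ is an integer with 0 ≤ ℓ ≤ n−1, so for n = 2: ℓ = 0, 1.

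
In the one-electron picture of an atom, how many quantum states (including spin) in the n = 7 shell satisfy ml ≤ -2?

The n = 7 shell has l = 0 through 6; check each.
Orbitals with ml ≤ -2, by l: l=2 → 1; l=3 → 2; l=4 → 3; l=5 → 4; l=6 → 5.
Orbitals: 1 + 2 + 3 + 4 + 5 = 15. Each orbital carries two spin states, so 15 × 2 = 30 states.

30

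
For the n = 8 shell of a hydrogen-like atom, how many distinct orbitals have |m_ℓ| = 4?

8

With n = 8 the allowed ℓ are 0, 1, …, 7.
Orbitals with |m_ℓ| = 4, by ℓ: ℓ=4 → 2; ℓ=5 → 2; ℓ=6 → 2; ℓ=7 → 2.
Total orbitals: 2 + 2 + 2 + 2 = 8.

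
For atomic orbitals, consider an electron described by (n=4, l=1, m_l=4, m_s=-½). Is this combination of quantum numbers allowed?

The magnetic quantum number must satisfy −l ≤ m_l ≤ l. With l = 1, m_l can only be -1, 0, 1, so m_l = 4 is forbidden.

Not allowed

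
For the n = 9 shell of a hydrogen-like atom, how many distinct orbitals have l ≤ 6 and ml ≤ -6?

1

With n = 9 the allowed l are 0, 1, …, 8.
Orbitals with l ≤ 6 and ml ≤ -6, by l: l=6 → 1.
Total orbitals: 1.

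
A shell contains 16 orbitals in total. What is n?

n² = 16 ⇒ n = 4.

n = 4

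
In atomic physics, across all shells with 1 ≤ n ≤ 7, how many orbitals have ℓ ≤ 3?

78

Count contributing orbitals for each principal shell:
n=1 → 1; n=2 → 4; n=3 → 9; n=4 → 16; n=5 → 16; n=6 → 16; n=7 → 16.
Total orbitals: 1 + 4 + 9 + 16 + 16 + 16 + 16 = 78.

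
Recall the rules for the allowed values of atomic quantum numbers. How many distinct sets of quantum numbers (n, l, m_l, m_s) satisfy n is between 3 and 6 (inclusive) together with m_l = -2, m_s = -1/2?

10

Count contributing orbitals for each principal shell:
n=3 → 1; n=4 → 2; n=5 → 3; n=6 → 4.
Orbitals: 1 + 2 + 3 + 4 = 10. With m_s fixed to -1/2 there is one state per orbital, so 10 states.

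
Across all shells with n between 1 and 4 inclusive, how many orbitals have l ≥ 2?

Go shell by shell, enumerating (l, m_l) with l ≥ 2:
n=3 → 5; n=4 → 12.
Total orbitals: 5 + 12 = 17.

17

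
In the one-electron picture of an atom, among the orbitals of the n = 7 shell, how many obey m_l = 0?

7

The n = 7 shell has l = 0 through 6; check each.
Orbitals with m_l = 0, by l: l=0 → 1; l=1 → 1; l=2 → 1; l=3 → 1; l=4 → 1; l=5 → 1; l=6 → 1.
Total orbitals: 1 + 1 + 1 + 1 + 1 + 1 + 1 = 7.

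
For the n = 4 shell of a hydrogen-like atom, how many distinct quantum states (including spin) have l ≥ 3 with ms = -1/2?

The n = 4 shell has l = 0 through 3; check each.
Orbitals with l ≥ 3, by l: l=3 → 7.
Orbitals: 7. With ms fixed to a single value there is one state per orbital, giving 7 states.

7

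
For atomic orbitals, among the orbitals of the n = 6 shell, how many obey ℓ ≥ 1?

35

Go through ℓ = 0, …, 5 (the values permitted for n = 6).
Contributions: ℓ=1 → 3; ℓ=2 → 5; ℓ=3 → 7; ℓ=4 → 9; ℓ=5 → 11.
Total orbitals: 3 + 5 + 7 + 9 + 11 = 35.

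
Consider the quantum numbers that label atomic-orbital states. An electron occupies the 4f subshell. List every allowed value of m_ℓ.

The 4f subshell has ℓ = 3, and m_ℓ takes every integer from −ℓ to +ℓ. With ℓ = 3 that gives the 7 values -3, -2, -1, 0, 1, 2, 3.

-3, -2, -1, 0, 1, 2, 3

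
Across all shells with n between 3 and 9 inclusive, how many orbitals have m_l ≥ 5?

Go shell by shell, enumerating (l, m_l) with m_l ≥ 5:
n=6 → 1; n=7 → 3; n=8 → 6; n=9 → 10.
Total orbitals: 1 + 3 + 6 + 10 = 20.

20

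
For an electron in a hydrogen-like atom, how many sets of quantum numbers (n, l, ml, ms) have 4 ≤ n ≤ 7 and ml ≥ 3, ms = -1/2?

20

Count contributing orbitals for each principal shell:
n=4 → 1; n=5 → 3; n=6 → 6; n=7 → 10.
Orbitals: 1 + 3 + 6 + 10 = 20. With ms fixed to -1/2 there is one state per orbital, so 20 states.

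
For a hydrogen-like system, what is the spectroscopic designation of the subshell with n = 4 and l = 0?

l = 0 corresponds to the letter 's', so the subshell is 4s.

4s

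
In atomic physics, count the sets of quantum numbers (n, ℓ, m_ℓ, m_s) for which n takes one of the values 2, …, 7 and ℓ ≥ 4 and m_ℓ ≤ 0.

68

Go shell by shell, enumerating (ℓ, m_ℓ) with ℓ ≥ 4 and m_ℓ ≤ 0:
n=5 → 5; n=6 → 11; n=7 → 18.
Orbitals: 5 + 11 + 18 = 34. Including both spin states (m_s = ±1/2) gives 2 × 34 = 68 states.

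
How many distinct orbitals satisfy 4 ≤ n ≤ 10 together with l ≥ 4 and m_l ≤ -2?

Per-shell orbital counts meeting the constraint:
n=5 → 3; n=6 → 7; n=7 → 12; n=8 → 18; n=9 → 25; n=10 → 33.
Total orbitals: 3 + 7 + 12 + 18 + 25 + 33 = 98.

98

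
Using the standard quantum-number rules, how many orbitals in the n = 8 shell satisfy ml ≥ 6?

The n = 8 shell has l = 0 through 7; check each.
Per l-value: l=6 → 1; l=7 → 2.
Total orbitals: 1 + 2 = 3.

3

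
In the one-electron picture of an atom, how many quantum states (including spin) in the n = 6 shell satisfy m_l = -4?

With n = 6 the allowed l are 0, 1, …, 5.
Orbitals with m_l = -4, by l: l=4 → 1; l=5 → 1.
Orbitals: 1 + 1 = 2. Each orbital carries two spin states, so 2 × 2 = 4 states.

4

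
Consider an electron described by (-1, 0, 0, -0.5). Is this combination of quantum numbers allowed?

The principal quantum number must be a positive integer (n ≥ 1), but here n = -1.

No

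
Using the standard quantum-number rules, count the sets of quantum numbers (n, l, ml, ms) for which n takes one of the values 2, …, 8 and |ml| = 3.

For each n in the range, tally the orbitals obeying |ml| = 3:
n=4 → 2; n=5 → 4; n=6 → 6; n=7 → 8; n=8 → 10.
Orbitals: 2 + 4 + 6 + 8 + 10 = 30. Including both spin states (ms = ±1/2) gives 2 × 30 = 60 states.

60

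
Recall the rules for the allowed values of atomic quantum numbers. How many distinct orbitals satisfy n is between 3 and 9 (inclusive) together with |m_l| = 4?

30

Treat each shell separately and count matching orbitals:
n=5 → 2; n=6 → 4; n=7 → 6; n=8 → 8; n=9 → 10.
Total orbitals: 2 + 4 + 6 + 8 + 10 = 30.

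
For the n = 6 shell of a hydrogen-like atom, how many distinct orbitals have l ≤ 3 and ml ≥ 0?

10

With n = 6 the allowed l are 0, 1, …, 5.
Per l-value: l=0 → 1; l=1 → 2; l=2 → 3; l=3 → 4.
Total orbitals: 1 + 2 + 3 + 4 = 10.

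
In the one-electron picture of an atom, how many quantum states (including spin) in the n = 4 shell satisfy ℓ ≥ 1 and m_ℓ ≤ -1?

12

For n = 4, ℓ ranges over 0 … 3.
Contributions: ℓ=1 → 1; ℓ=2 → 2; ℓ=3 → 3.
Orbitals: 1 + 2 + 3 = 6. Each orbital carries two spin states, so 6 × 2 = 12 states.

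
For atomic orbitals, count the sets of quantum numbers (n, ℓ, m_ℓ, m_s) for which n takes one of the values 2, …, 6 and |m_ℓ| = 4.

12

Per-shell orbital counts meeting the constraint:
n=5 → 2; n=6 → 4.
Orbitals: 2 + 4 = 6. Including both spin states (m_s = ±1/2) gives 2 × 6 = 12 states.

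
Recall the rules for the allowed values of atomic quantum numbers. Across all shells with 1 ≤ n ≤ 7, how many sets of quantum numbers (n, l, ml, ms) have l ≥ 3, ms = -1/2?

Treat each shell separately and count matching orbitals:
n=4 → 7; n=5 → 16; n=6 → 27; n=7 → 40.
Orbitals: 7 + 16 + 27 + 40 = 90. With ms fixed to -1/2 there is one state per orbital, so 90 states.

90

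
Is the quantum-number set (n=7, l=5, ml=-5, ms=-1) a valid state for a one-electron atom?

The spin quantum number for an electron can only be ms = +1/2 or −1/2; ms = -1 is not one of those.

No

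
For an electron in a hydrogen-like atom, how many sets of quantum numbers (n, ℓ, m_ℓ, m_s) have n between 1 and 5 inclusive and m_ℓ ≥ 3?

8

Count contributing orbitals for each principal shell:
n=4 → 1; n=5 → 3.
Orbitals: 1 + 3 = 4. Including both spin states (m_s = ±1/2) gives 2 × 4 = 8 states.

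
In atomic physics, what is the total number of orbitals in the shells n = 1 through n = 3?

14

Shell n has n² orbitals: 1²=1 + 2²=4 + 3²=9 = 14 orbitals.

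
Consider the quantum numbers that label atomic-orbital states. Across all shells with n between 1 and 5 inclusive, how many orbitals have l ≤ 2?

Treat each shell separately and count matching orbitals:
n=1 → 1; n=2 → 4; n=3 → 9; n=4 → 9; n=5 → 9.
Total orbitals: 1 + 4 + 9 + 9 + 9 = 32.

32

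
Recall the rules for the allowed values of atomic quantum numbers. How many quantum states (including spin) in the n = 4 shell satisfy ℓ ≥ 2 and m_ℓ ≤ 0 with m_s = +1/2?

For n = 4, ℓ ranges over 0 … 3.
Contributions: ℓ=2 → 3; ℓ=3 → 4.
Orbitals: 3 + 4 = 7. With m_s fixed to a single value there is one state per orbital, giving 7 states.

7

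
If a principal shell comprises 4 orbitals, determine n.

n = 2

n² = 4 ⇒ n = 2.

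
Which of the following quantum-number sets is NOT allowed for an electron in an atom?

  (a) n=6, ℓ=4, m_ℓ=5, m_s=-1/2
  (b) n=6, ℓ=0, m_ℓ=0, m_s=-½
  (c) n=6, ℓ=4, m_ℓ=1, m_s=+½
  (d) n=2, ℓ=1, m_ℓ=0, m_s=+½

(a)

(a) has |m_ℓ| = 5 > ℓ = 4, violating −ℓ ≤ m_ℓ ≤ ℓ.
The remaining sets (b), (c), (d) satisfy all four rules.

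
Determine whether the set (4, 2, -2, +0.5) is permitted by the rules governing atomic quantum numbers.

n = 4 is a positive integer. ℓ = 2 satisfies 0 ≤ ℓ ≤ n−1 = 3. m_ℓ = -2 lies in the range −ℓ … +ℓ (here −2 … 2). m_s = +1/2 is one of ±1/2.
All four constraints are satisfied.

Allowed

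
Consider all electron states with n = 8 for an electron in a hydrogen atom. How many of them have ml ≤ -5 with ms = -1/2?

6

For n = 8, l ranges over 0 … 7.
Per l-value: l=5 → 1; l=6 → 2; l=7 → 3.
Orbitals: 1 + 2 + 3 = 6. With ms fixed to a single value there is one state per orbital, giving 6 states.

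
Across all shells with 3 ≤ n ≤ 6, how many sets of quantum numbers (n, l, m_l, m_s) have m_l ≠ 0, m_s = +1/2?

Per-shell orbital counts meeting the constraint:
n=3 → 6; n=4 → 12; n=5 → 20; n=6 → 30.
Orbitals: 6 + 12 + 20 + 30 = 68. With m_s fixed to +1/2 there is one state per orbital, so 68 states.

68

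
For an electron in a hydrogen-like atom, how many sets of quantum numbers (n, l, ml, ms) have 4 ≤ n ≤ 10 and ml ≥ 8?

Count contributing orbitals for each principal shell:
n=9 → 1; n=10 → 3.
Orbitals: 1 + 3 = 4. Including both spin states (ms = ±1/2) gives 2 × 4 = 8 states.

8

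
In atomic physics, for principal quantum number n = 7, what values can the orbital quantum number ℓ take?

ℓ is an integer with 0 ≤ ℓ ≤ n−1, so for n = 7: ℓ = 0, 1, 2, 3, 4, 5, 6.

0, 1, 2, 3, 4, 5, 6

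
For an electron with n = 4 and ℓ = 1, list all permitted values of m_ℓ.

-1, 0, 1

m_ℓ takes every integer from −ℓ to +ℓ. With ℓ = 1 that gives the 3 values -1, 0, 1.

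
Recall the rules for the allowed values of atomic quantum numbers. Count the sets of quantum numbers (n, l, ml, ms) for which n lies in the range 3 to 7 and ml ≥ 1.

110

Per-shell orbital counts meeting the constraint:
n=3 → 3; n=4 → 6; n=5 → 10; n=6 → 15; n=7 → 21.
Orbitals: 3 + 6 + 10 + 15 + 21 = 55. Including both spin states (ms = ±1/2) gives 2 × 55 = 110 states.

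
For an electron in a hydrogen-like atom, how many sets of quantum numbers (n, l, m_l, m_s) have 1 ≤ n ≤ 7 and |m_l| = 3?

40

Treat each shell separately and count matching orbitals:
n=4 → 2; n=5 → 4; n=6 → 6; n=7 → 8.
Orbitals: 2 + 4 + 6 + 8 = 20. Including both spin states (m_s = ±1/2) gives 2 × 20 = 40 states.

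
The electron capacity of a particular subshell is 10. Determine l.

l = 2 (d)

2(2l+1) = 10 ⇒ 2l+1 = 5 ⇒ l = 2.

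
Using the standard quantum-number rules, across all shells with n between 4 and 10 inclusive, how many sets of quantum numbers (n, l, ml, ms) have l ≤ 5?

442

For each n in the range, tally the orbitals obeying l ≤ 5:
n=4 → 16; n=5 → 25; n=6 → 36; n=7 → 36; n=8 → 36; n=9 → 36; n=10 → 36.
Orbitals: 16 + 25 + 36 + 36 + 36 + 36 + 36 = 221. Including both spin states (ms = ±1/2) gives 2 × 221 = 442 states.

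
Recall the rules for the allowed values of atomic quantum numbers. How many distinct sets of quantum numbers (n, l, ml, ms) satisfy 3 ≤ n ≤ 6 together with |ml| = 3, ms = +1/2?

12

Work shell by shell — for each n, count the (l, ml) pairs that satisfy |ml| = 3:
n=4 → 2; n=5 → 4; n=6 → 6.
Orbitals: 2 + 4 + 6 = 12. With ms fixed to +1/2 there is one state per orbital, so 12 states.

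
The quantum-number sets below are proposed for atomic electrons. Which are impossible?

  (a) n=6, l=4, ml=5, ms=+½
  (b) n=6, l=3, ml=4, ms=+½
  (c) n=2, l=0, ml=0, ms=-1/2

(a) has |ml| = 5 > l = 4, violating −l ≤ ml ≤ l.
(b) has |ml| = 4 > l = 3, violating −l ≤ ml ≤ l.
The remaining set (c) satisfies all four rules.

(a) and (b)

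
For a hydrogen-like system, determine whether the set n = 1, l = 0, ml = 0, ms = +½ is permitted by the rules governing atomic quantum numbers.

Allowed

n = 1 is a positive integer. l = 0 satisfies 0 ≤ l ≤ n−1 = 0. ml = 0 lies in the range −l … +l (here 0). ms = +1/2 is one of ±1/2.
All four constraints are satisfied.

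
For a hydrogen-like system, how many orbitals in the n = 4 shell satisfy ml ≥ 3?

Go through l = 0, …, 3 (the values permitted for n = 4).
Orbitals with ml ≥ 3, by l: l=3 → 1.
Total orbitals: 1.

1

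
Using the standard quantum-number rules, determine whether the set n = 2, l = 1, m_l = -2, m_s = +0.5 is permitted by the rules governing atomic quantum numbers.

The magnetic quantum number must satisfy −l ≤ m_l ≤ l. With l = 1, m_l can only be -1, 0, 1, so m_l = -2 is forbidden.

Invalid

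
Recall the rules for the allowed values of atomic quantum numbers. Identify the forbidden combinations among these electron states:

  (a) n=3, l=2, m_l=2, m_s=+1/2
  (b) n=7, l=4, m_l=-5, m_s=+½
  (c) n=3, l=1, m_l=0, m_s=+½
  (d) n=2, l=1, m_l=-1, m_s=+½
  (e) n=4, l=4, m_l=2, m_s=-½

(b) has |m_l| = 5 > l = 4, violating −l ≤ m_l ≤ l.
(e) has l = 4 ≥ n = 4, violating 0 ≤ l ≤ n−1.
The remaining sets (a), (c), (d) satisfy all four rules.

(b) and (e)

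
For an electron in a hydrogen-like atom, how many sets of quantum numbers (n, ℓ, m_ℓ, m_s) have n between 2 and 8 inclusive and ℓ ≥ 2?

Treat each shell separately and count matching orbitals:
n=3 → 5; n=4 → 12; n=5 → 21; n=6 → 32; n=7 → 45; n=8 → 60.
Orbitals: 5 + 12 + 21 + 32 + 45 + 60 = 175. Including both spin states (m_s = ±1/2) gives 2 × 175 = 350 states.

350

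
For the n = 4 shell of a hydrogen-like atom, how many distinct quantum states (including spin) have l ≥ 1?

30

Go through l = 0, …, 3 (the values permitted for n = 4).
Per l-value: l=1 → 3; l=2 → 5; l=3 → 7.
Orbitals: 3 + 5 + 7 = 15. Each orbital carries two spin states, so 15 × 2 = 30 states.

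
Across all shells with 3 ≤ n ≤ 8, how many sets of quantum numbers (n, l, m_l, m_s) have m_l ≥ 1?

For each n in the range, tally the orbitals obeying m_l ≥ 1:
n=3 → 3; n=4 → 6; n=5 → 10; n=6 → 15; n=7 → 21; n=8 → 28.
Orbitals: 3 + 6 + 10 + 15 + 21 + 28 = 83. Including both spin states (m_s = ±1/2) gives 2 × 83 = 166 states.

166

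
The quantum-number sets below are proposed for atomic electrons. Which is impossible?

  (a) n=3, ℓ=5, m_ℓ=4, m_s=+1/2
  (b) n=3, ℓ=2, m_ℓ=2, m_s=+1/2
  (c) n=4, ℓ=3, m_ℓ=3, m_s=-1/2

(a) has ℓ = 5 ≥ n = 3, violating 0 ≤ ℓ ≤ n−1.
The remaining sets (b), (c) satisfy all four rules.

(a)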